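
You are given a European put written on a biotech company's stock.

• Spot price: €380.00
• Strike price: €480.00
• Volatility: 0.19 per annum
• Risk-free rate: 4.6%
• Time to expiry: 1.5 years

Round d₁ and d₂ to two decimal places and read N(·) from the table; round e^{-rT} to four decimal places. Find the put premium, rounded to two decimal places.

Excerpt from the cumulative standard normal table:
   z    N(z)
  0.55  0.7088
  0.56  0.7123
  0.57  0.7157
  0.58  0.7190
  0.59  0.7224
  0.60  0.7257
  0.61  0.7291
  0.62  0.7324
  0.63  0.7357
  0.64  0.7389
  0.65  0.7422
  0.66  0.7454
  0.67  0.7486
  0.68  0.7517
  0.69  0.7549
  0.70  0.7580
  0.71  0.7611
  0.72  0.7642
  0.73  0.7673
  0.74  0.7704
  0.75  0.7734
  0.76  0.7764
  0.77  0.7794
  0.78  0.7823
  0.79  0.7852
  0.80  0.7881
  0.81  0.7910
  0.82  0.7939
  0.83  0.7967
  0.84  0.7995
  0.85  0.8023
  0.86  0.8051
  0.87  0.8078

σ√T = 0.19 × 1.2247 = 0.2327
ln(S/K) + (r + σ²/2)T = ln(380/480) + (0.046 + 0.19²/2)·1.5 = -0.2336 + 0.0961 = -0.1375
d₁ = -0.1375 / 0.2327 = -0.5911 ≈ -0.59
d₂ = d₁ − σ√T = -0.5911 − 0.2327 = -0.8238 ≈ -0.82
exp(−rT) = exp(−0.046·1.5) = 0.9333
P = 480·0.9333·N(0.82) − 380·N(0.59) = 480·0.9333·0.7939 − 380·0.7224 = 355.6545 − 274.5120 = 81.1425

€81.14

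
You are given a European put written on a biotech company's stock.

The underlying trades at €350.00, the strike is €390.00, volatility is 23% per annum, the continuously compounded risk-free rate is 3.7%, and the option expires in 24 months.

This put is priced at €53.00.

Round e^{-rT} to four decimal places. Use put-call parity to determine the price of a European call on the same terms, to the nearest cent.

e^(−rT) = e^(−0.037·2) = 0.9287
Put-call parity: C − P = S − K·e^(−rT) = 350 − 390·0.9287 = 350 − 362.1930 = -12.1930
C = P + (C − P) = 53.00 + (-12.1930) = 40.8070

€40.81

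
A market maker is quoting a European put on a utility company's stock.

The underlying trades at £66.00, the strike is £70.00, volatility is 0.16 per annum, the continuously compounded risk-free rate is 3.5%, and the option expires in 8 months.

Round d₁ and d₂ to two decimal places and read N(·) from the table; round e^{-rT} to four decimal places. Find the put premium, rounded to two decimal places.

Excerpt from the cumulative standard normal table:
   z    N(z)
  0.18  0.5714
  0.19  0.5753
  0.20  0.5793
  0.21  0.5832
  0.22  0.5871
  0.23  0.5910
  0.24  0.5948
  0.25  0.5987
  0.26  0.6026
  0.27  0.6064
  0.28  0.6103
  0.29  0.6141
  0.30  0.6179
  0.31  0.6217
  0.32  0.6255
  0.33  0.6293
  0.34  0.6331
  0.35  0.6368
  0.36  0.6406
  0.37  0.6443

£4.80

σ√T = 0.16 × 0.8165 = 0.1306
ln(S/K) + (r + σ²/2)T = ln(66/70) + (0.035 + 0.16²/2)·0.6667 = -0.0588 + 0.0319 = -0.0270
d₁ = -0.0270 / 0.1306 = -0.2065 which rounds to -0.21
d₂ = d₁ − σ√T = -0.2065 − 0.1306 = -0.3371 which rounds to -0.34
exp(−rT) = exp(−0.035·0.6667) = 0.9769
N(−d₂) = N(0.34) = 0.6331;  N(−d₁) = N(0.21) = 0.5832
P = 70·0.9769·0.6331 − 66·0.5832 = 43.2933 − 38.4912 = 4.8021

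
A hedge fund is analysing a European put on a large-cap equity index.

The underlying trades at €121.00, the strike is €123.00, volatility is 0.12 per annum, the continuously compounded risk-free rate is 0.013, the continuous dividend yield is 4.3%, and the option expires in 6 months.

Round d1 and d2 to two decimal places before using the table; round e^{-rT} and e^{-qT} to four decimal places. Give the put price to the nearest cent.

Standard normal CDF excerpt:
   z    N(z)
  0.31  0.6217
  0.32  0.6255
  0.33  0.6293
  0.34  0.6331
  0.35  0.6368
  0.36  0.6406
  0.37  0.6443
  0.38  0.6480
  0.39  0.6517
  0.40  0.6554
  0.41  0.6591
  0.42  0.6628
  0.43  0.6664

σ√T = 0.12 × 0.7071 = 0.0849
d₁ = [ln(121/123) + (0.013 − 0.043 + 0.12²/2)·0.5] / 0.0849 = [-0.0164 − 0.0114] / 0.0849 = -0.3276 → -0.33
d₂ = d₁ − σ√T = -0.3276 − 0.0849 = -0.4124 → -0.41
e^(−qT) = e^(−0.043·0.5) = 0.9787;  e^(−rT) = e^(−0.013·0.5) = 0.9935
N(−d₂) = N(0.41) = 0.6591;  N(−d₁) = N(0.33) = 0.6293
P = 123·0.9935·0.6591 − 121·0.9787·0.6293 = 80.5423 − 74.5234 = 6.0189

€6.02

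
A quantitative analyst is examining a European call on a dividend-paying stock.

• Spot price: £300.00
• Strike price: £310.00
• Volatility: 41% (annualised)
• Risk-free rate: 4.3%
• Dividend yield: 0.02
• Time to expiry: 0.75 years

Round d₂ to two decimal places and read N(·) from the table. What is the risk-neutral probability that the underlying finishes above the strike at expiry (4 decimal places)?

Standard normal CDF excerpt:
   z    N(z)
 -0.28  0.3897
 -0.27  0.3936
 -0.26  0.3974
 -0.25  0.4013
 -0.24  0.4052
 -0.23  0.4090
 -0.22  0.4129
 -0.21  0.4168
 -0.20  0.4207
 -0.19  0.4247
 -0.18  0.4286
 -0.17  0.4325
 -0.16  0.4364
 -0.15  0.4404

0.4129

T = 0.75;  σ√T = 0.3551
ln(S/K) + (r − q + σ²/2)T = ln(300/310) + (0.043 − 0.02 + 0.41²/2)·0.75 = -0.0328 + 0.0803 = 0.0475
d₁ = 0.0475 / 0.3551 = 0.1338 ⇒ 0.13
d₂ = d₁ − σ√T = 0.1338 − 0.3551 = -0.2213 ⇒ -0.22
Risk-neutral Pr[S_T > K] = N(d₂) = N(-0.22) = 0.4129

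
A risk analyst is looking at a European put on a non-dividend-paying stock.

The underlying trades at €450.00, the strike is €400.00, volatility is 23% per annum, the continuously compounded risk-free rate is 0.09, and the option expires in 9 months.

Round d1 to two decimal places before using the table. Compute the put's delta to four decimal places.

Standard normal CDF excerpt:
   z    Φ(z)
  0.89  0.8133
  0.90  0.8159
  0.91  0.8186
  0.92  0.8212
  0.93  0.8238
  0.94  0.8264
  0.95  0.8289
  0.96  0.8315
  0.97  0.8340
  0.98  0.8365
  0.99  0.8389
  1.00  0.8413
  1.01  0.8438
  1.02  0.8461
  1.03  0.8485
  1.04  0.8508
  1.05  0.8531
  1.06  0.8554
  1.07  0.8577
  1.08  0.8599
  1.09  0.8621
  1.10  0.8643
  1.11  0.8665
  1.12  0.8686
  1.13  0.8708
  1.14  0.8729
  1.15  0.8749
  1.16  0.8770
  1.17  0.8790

-0.1515

σ√T = 0.23·√0.75 = 0.1992
d₁ = [ln(450/400) + (0.09 + 0.23²/2)·0.75] / 0.1992 = [0.1178 + 0.0873] / 0.1992 = 1.0298 which rounds to 1.03
N(d₁) = N(1.03) = 0.8485
Δ_put = N(d₁) − 1 = 0.8485 − 1 = -0.1515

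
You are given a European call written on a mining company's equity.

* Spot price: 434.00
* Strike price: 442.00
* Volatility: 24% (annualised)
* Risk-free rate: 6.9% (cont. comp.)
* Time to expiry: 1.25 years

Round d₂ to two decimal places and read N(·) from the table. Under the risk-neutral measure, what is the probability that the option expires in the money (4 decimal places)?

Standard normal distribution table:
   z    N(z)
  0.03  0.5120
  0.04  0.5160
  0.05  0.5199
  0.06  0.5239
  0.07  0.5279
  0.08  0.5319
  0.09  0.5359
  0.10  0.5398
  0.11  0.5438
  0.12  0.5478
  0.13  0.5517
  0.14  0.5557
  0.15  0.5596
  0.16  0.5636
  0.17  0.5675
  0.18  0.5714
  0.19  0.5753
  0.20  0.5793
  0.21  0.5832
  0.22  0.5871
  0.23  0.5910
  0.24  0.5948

0.5478

σ√T = 0.24 × 1.1180 = 0.2683
d₁ = [ln(434/442) + (0.069 + ½·0.24²)·1.25] / (σ√T) = (-0.0183 + 0.1222) / 0.2683 = 0.3875 ≈ 0.39
d₂ = 0.3875 − 0.2683 = 0.1192 ≈ 0.12
Risk-neutral Pr[S_T > K] = N(d₂) = N(0.12) = 0.5478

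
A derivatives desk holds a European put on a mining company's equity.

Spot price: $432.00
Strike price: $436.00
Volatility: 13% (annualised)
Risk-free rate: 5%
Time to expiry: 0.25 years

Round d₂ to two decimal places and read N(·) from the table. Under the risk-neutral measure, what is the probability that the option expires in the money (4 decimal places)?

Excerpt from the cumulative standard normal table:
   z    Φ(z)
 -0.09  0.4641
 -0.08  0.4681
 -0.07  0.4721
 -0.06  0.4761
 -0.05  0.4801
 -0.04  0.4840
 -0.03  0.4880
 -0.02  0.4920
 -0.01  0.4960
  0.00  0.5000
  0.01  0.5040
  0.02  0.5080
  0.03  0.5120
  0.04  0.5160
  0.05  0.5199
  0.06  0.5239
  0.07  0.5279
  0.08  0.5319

σ√T = 0.13·√0.25 = 0.0650
d₁ = [ln(432/436) + (0.05 + 0.13²/2)·0.25] / 0.0650 = [-0.0092 + 0.0146] / 0.0650 = 0.0830 which rounds to 0.08
d₂ = d₁ − σ√T = 0.0830 − 0.0650 = 0.0180 which rounds to 0.02
Pr(exercise) under Q = N(−d₂) = N(-0.02) = 0.4920

0.4920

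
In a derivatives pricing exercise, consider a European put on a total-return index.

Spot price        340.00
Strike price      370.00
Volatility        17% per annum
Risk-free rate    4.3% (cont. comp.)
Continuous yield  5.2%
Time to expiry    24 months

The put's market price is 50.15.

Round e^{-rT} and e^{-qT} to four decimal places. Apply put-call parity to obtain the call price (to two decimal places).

exp(−qT) = exp(−0.052·2) = 0.9012;  exp(−rT) = exp(−0.043·2) = 0.9176
Put-call parity: C − P = S·e^(−qT) − K·e^(−rT) = 340·0.9012 − 370·0.9176 = 306.4080 − 339.5120 = -33.1040
C = P + (C − P) = 50.15 + (-33.1040) = 17.0460

17.05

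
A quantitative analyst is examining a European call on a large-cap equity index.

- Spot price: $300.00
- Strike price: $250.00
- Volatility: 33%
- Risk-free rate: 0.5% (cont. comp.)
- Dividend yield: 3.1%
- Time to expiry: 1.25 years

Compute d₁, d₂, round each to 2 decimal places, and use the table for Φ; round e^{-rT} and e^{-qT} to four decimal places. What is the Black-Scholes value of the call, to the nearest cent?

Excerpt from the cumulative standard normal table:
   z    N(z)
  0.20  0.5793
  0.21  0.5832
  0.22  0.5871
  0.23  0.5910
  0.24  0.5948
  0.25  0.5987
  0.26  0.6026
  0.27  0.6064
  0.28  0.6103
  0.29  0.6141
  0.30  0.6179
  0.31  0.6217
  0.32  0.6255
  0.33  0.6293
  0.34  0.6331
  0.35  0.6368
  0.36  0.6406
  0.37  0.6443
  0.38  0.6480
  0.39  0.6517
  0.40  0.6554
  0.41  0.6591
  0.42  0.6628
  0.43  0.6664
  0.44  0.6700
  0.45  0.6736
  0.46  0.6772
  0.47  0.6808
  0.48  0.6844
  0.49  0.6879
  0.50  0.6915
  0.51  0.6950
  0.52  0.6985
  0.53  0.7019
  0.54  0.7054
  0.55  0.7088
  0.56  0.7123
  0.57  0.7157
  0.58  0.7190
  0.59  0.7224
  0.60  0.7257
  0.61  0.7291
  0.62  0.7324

$62.62

T = 1.25;  σ√T = 0.3690
d₁ = [ln(300/250) + (0.005 − 0.031 + ½·0.33²)·1.25] / (σ√T) = (0.1823 + 0.0356) / 0.3690 = 0.5905 → 0.59
d₂ = 0.5905 − 0.3690 = 0.2216 → 0.22
e^(−qT) = e^(−0.031·1.25) = 0.9620;  e^(−rT) = e^(−0.005·1.25) = 0.9938
C = 300·0.9620·N(0.59) − 250·0.9938·N(0.22) = 300·0.9620·0.7224 − 250·0.9938·0.5871 = 208.4846 − 145.8650 = 62.6196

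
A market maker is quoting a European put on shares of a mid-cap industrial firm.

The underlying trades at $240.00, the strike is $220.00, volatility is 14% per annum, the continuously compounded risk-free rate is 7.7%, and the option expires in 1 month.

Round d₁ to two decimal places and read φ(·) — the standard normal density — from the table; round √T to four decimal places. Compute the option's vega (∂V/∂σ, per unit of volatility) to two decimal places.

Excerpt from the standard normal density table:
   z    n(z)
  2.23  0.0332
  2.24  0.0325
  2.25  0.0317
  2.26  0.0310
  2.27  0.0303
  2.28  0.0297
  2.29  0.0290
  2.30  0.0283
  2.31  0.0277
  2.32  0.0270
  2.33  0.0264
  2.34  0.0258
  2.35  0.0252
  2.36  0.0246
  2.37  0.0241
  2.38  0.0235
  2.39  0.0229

σ√T = 0.14 × 0.2887 = 0.0404
d₁ = [ln(240/220) + (0.077 + 0.14²/2)·0.08333] / 0.0404 = [0.0870 + 0.0072] / 0.0404 = 2.3320 ⇒ 2.33
√T = √0.08333 = 0.2887
φ(d₁) = φ(2.33) = 0.0264
vega = S·φ(d₁)·√T = 240·0.0264·0.2887 = 1.8292
(The call has the same vega.)

1.83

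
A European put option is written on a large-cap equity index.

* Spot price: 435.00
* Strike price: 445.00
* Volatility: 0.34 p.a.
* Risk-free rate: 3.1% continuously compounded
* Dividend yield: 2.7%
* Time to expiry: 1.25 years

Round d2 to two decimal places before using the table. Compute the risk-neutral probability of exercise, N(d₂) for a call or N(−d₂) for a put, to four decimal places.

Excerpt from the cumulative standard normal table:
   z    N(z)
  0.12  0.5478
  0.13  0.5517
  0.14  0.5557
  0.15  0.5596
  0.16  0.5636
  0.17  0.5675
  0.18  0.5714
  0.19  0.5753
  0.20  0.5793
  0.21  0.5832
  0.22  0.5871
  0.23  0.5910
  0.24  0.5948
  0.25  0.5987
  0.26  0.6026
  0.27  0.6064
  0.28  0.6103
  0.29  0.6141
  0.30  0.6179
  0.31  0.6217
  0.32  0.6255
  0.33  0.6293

0.5948

T = 1.25;  σ√T = 0.3801
d₁ = [ln(435/445) + (0.031 − 0.027 + 0.34²/2)·1.25] / 0.3801 = [-0.0227 + 0.0773] / 0.3801 = 0.1434 → 0.14
d₂ = d₁ − σ√T = 0.1434 − 0.3801 = -0.2367 → -0.24
Risk-neutral Pr[S_T < K] = N(−d₂) = N(0.24) = 0.5948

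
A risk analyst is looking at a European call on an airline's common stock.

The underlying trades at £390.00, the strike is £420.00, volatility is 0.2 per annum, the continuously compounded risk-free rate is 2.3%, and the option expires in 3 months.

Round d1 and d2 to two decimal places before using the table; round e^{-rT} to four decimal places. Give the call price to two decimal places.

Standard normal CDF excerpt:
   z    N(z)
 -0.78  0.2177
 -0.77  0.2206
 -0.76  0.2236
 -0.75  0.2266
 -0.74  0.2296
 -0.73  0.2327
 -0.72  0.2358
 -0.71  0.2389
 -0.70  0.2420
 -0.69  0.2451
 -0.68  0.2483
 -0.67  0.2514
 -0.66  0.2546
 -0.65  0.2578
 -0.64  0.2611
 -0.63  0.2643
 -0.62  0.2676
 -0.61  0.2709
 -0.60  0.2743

σ√T = 0.2 × 0.5000 = 0.1000
ln(S/K) + (r + σ²/2)T = ln(390/420) + (0.023 + 0.2²/2)·0.25 = -0.0741 + 0.0108 = -0.0634
d₁ = -0.0634 / 0.1000 = -0.6336 which rounds to -0.63
d₂ = d₁ − σ√T = -0.6336 − 0.1000 = -0.7336 which rounds to -0.73
exp(−rT) = exp(−0.023·0.25) = 0.9943
C = 390·N(-0.63) − 420·0.9943·N(-0.73) = 390·0.2643 − 420·0.9943·0.2327 = 103.0770 − 97.1769 = 5.9001

£5.90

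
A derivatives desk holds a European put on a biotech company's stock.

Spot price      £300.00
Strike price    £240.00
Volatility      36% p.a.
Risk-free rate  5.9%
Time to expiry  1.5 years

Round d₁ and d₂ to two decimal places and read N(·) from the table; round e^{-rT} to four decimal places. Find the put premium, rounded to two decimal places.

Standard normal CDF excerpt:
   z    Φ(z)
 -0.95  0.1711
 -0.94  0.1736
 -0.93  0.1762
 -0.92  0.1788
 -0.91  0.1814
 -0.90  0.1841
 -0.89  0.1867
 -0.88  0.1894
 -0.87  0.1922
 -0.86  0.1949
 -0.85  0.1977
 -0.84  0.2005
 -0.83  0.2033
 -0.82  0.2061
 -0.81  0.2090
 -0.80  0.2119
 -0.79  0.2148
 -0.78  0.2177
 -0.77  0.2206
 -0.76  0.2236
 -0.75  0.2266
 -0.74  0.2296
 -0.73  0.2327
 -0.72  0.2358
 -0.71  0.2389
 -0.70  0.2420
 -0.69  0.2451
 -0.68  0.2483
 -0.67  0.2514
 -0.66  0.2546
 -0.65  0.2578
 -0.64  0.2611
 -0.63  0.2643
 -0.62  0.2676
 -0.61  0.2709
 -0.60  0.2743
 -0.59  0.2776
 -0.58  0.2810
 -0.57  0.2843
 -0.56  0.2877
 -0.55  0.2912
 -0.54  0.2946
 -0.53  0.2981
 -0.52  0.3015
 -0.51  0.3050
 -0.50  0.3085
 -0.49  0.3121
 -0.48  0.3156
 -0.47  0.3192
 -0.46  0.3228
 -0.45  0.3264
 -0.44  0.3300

σ√T = 0.36 × 1.2247 = 0.4409
ln(S/K) + (r + σ²/2)T = ln(300/240) + (0.059 + 0.36²/2)·1.5 = 0.2231 + 0.1857 = 0.4088
d₁ = 0.4088 / 0.4409 = 0.9273 ⇒ 0.93
d₂ = d₁ − σ√T = 0.9273 − 0.4409 = 0.4864 ⇒ 0.49
e^(−rT) = e^(−0.059·1.5) = 0.9153
N(−d₂) = N(-0.49) = 0.3121;  N(−d₁) = N(-0.93) = 0.1762
P = 240·0.9153·0.3121 − 300·0.1762 = 68.5596 − 52.8600 = 15.6996

£15.70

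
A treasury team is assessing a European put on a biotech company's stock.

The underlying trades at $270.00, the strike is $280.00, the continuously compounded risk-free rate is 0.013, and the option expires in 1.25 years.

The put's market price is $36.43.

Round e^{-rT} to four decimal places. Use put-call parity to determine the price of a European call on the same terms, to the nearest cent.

e^(−rT) = e^(−0.013·1.25) = 0.9839
Put-call parity: C − P = S − K·e^(−rT) = 270 − 280·0.9839 = 270 − 275.4920 = -5.4920
C = P + (C − P) = 36.43 + (-5.4920) = 30.9380

$30.94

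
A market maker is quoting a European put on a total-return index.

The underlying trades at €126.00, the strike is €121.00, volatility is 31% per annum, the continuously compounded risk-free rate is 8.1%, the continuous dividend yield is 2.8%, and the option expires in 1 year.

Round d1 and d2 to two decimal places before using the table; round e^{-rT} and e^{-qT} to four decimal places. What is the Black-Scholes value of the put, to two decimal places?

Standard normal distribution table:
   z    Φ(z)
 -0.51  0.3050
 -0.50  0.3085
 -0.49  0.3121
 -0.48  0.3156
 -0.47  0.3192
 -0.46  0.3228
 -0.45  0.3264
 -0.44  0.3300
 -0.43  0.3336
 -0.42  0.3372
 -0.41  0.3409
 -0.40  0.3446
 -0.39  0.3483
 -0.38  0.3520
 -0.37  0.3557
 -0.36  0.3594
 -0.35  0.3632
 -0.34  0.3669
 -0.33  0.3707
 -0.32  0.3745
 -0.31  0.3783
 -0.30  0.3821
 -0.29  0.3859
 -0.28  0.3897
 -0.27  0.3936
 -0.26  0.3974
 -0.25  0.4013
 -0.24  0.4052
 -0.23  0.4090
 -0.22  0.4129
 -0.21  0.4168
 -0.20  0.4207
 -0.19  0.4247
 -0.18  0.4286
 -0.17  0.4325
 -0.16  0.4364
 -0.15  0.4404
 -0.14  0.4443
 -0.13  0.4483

€9.59

T = 1;  σ√T = 0.3100
ln(S/K) + (r − q + σ²/2)T = ln(126/121) + (0.081 − 0.028 + 0.31²/2)·1 = 0.0405 + 0.1011 = 0.1415
d₁ = 0.1415 / 0.3100 = 0.4566 → 0.46
d₂ = d₁ − σ√T = 0.4566 − 0.3100 = 0.1466 → 0.15
e^(−qT) = e^(−0.028·1) = 0.9724;  e^(−rT) = e^(−0.081·1) = 0.9222
P = 121·0.9222·N(-0.15) − 126·0.9724·N(-0.46) = 121·0.9222·0.4404 − 126·0.9724·0.3228 = 49.1426 − 39.5502 = 9.5923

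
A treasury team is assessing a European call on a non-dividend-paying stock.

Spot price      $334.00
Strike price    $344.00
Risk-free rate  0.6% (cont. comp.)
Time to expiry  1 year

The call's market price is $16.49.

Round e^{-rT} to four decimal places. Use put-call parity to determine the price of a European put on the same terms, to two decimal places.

exp(−rT) = exp(−0.006·1) = 0.9940
Put-call parity: C − P = S − K·e^(−rT) = 334 − 344·0.9940 = 334 − 341.9360 = -7.9360
P = C − (C − P) = 16.49 − (-7.9360) = 24.4260

$24.43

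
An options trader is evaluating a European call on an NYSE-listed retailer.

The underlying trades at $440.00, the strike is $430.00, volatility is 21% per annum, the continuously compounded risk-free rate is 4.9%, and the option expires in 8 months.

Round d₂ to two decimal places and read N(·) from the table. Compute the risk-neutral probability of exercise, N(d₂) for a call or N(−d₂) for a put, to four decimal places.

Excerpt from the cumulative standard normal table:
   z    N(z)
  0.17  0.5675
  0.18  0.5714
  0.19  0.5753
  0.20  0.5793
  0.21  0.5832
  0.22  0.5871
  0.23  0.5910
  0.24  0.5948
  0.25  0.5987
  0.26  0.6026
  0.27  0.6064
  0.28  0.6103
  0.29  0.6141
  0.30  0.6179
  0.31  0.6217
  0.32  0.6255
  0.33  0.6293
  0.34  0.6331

T = 0.6667;  σ√T = 0.1715
d₁ = [ln(440/430) + (0.049 + 0.21²/2)·0.6667] / 0.1715 = [0.0230 + 0.0474] / 0.1715 = 0.4103 ⇒ 0.41
d₂ = d₁ − σ√T = 0.4103 − 0.1715 = 0.2389 ⇒ 0.24
Pr(exercise) under Q = N(d₂) = 0.5948

0.5948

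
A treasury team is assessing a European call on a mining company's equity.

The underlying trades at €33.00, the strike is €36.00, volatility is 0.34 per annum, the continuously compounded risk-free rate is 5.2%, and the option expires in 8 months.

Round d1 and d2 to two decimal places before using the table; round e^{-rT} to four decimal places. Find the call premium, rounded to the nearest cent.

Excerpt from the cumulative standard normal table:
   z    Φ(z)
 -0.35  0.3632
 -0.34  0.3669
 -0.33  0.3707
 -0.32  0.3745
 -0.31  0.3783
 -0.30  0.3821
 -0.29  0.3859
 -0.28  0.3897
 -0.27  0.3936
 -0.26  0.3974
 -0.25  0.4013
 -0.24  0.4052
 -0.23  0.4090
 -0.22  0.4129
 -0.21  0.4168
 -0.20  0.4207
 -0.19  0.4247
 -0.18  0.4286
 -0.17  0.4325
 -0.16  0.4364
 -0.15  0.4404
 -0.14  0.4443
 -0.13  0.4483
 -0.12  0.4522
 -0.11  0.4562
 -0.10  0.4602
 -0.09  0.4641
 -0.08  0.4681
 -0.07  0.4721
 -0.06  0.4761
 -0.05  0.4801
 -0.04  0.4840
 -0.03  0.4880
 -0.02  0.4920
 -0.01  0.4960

σ√T = 0.34 × 0.8165 = 0.2776
d₁ = [ln(33/36) + (0.052 + 0.34²/2)·0.6667] / 0.2776 = [-0.0870 + 0.0732] / 0.2776 = -0.0498 ⇒ -0.05
d₂ = d₁ − σ√T = -0.0498 − 0.2776 = -0.3274 ⇒ -0.33
exp(−rT) = exp(−0.052·0.6667) = 0.9659
C = 33·N(-0.05) − 36·0.9659·N(-0.33) = 33·0.4801 − 36·0.9659·0.3707 = 15.8433 − 12.8901 = 2.9532

€2.95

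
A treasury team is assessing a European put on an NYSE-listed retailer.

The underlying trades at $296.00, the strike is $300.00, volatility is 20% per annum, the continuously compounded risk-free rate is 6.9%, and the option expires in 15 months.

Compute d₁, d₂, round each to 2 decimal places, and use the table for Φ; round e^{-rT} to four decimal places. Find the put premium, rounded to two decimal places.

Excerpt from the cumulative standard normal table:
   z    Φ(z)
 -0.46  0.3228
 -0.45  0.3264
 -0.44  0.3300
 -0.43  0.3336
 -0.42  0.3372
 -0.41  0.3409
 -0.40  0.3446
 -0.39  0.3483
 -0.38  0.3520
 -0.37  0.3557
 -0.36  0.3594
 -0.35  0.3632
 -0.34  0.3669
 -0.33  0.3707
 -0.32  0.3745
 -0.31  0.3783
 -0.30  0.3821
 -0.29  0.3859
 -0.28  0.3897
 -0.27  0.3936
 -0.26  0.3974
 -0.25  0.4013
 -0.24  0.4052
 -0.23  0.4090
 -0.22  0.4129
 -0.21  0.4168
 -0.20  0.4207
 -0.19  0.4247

$17.03

σ√T = 0.2·√1.25 = 0.2236
d₁ = [ln(296/300) + (0.069 + ½·0.2²)·1.25] / (σ√T) = (-0.0134 + 0.1113) / 0.2236 = 0.4375 which rounds to 0.44
d₂ = 0.4375 − 0.2236 = 0.2139 which rounds to 0.21
exp(−rT) = exp(−0.069·1.25) = 0.9174
N(−d₂) = N(-0.21) = 0.4168;  N(−d₁) = N(-0.44) = 0.3300
P = 300·0.9174·0.4168 − 296·0.3300 = 114.7117 − 97.6800 = 17.0317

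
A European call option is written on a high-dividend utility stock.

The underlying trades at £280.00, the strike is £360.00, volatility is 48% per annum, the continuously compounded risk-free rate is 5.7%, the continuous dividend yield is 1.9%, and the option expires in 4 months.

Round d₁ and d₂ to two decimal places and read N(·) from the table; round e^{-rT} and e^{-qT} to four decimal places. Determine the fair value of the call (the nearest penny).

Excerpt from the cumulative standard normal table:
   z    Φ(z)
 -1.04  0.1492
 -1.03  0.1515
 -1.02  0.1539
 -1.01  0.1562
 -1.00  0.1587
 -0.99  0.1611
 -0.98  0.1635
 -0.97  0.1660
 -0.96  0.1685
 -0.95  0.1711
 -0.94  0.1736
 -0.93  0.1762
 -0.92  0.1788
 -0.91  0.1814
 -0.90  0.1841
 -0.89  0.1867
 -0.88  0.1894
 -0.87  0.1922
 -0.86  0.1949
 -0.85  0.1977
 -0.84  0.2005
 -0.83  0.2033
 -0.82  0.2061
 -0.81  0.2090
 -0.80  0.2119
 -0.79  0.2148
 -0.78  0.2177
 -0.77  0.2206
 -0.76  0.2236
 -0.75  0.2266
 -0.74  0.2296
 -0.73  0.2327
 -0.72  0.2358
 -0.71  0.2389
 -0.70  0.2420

£9.55

T = 0.3333;  σ√T = 0.2771
d₁ = [ln(280/360) + (0.057 − 0.019 + ½·0.48²)·0.3333] / (σ√T) = (-0.2513 + 0.0511) / 0.2771 = -0.7226 which rounds to -0.72
d₂ = -0.7226 − 0.2771 = -0.9997 which rounds to -1.00
e^(−qT) = e^(−0.019·0.3333) = 0.9937;  e^(−rT) = e^(−0.057·0.3333) = 0.9812
C = 280·0.9937·N(-0.72) − 360·0.9812·N(-1.00) = 280·0.9937·0.2358 − 360·0.9812·0.1587 = 65.6080 − 56.0579 = 9.5501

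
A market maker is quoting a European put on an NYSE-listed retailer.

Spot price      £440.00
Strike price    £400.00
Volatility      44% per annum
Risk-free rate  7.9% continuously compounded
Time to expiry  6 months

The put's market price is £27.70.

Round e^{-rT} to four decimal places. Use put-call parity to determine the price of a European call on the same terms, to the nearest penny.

£83.18

exp(−rT) = exp(−0.079·0.5) = 0.9613
Put-call parity: C − P = S − K·e^(−rT) = 440 − 400·0.9613 = 440 − 384.5200 = 55.4800
C = P + (C − P) = 27.70 + (55.4800) = 83.1800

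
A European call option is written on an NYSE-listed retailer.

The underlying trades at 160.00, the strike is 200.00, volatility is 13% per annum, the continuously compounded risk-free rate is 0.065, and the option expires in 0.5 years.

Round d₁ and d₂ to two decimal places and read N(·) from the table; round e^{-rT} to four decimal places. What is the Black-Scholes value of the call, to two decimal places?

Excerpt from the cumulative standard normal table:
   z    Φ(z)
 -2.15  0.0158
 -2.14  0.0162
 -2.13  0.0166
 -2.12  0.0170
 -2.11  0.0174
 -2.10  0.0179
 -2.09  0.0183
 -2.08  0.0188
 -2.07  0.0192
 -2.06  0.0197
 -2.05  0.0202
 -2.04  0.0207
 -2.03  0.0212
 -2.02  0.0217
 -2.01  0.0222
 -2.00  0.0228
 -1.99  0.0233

0.10

σ√T = 0.13·√0.5 = 0.0919
ln(S/K) + (r + σ²/2)T = ln(160/200) + (0.065 + 0.13²/2)·0.5 = -0.2231 + 0.0367 = -0.1864
d₁ = -0.1864 / 0.0919 = -2.0280 → -2.03
d₂ = d₁ − σ√T = -2.0280 − 0.0919 = -2.1199 → -2.12
e^(−rT) = e^(−0.065·0.5) = 0.9680
N(d₁) = N(-2.03) = 0.0212;  N(d₂) = N(-2.12) = 0.0170
C = 160·0.0212 − 200·0.9680·0.0170 = 3.3920 − 3.2912 = 0.1008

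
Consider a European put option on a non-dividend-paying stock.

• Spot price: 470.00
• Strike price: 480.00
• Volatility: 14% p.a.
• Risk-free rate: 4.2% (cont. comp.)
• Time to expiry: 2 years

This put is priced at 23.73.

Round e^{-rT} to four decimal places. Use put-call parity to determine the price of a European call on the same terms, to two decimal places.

exp(−rT) = exp(−0.042·2) = 0.9194
Put-call parity: C − P = S − K·e^(−rT) = 470 − 480·0.9194 = 470 − 441.3120 = 28.6880
C = P + (C − P) = 23.73 + (28.6880) = 52.4180

52.42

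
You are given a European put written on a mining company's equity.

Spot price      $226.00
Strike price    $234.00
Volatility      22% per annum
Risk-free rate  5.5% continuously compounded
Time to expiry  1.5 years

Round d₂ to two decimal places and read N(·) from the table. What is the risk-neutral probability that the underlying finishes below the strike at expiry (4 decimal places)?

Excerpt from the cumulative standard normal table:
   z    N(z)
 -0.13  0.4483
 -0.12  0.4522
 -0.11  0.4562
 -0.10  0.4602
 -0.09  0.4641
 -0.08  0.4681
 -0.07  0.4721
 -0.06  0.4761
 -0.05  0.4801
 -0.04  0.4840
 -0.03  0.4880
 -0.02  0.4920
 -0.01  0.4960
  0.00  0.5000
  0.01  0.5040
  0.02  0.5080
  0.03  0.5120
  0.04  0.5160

0.4840

σ√T = 0.22 × 1.2247 = 0.2694
d₁ = [ln(226/234) + (0.055 + ½·0.22²)·1.5] / (σ√T) = (-0.0348 + 0.1188) / 0.2694 = 0.3118 ⇒ 0.31
d₂ = 0.3118 − 0.2694 = 0.0424 ⇒ 0.04
Risk-neutral Pr[S_T < K] = N(−d₂) = N(-0.04) = 0.4840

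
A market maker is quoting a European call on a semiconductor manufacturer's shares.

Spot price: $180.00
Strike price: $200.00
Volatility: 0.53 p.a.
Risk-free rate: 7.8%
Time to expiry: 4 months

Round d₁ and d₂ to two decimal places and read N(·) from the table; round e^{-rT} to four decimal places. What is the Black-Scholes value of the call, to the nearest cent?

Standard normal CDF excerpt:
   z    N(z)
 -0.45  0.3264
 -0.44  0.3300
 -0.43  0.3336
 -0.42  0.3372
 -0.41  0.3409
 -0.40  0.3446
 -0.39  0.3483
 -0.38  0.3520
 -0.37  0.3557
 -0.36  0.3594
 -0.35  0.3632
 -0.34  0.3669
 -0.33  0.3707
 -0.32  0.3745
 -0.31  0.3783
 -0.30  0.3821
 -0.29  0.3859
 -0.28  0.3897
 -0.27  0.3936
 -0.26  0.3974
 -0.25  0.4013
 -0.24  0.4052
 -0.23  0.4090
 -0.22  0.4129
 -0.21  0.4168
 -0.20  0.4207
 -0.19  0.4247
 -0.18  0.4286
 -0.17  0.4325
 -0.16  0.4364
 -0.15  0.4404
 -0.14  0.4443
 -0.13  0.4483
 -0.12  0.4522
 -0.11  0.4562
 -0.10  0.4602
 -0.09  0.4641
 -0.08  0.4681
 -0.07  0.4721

σ√T = 0.53·√0.3333 = 0.3060
ln(S/K) + (r + σ²/2)T = ln(180/200) + (0.078 + 0.53²/2)·0.3333 = -0.1054 + 0.0728 = -0.0325
d₁ = -0.0325 / 0.3060 = -0.1064 ≈ -0.11
d₂ = d₁ − σ√T = -0.1064 − 0.3060 = -0.4123 ≈ -0.41
e^(−rT) = e^(−0.078·0.3333) = 0.9743
N(d₁) = N(-0.11) = 0.4562;  N(d₂) = N(-0.41) = 0.3409
C = 180·0.4562 − 200·0.9743·0.3409 = 82.1160 − 66.4278 = 15.6882

$15.69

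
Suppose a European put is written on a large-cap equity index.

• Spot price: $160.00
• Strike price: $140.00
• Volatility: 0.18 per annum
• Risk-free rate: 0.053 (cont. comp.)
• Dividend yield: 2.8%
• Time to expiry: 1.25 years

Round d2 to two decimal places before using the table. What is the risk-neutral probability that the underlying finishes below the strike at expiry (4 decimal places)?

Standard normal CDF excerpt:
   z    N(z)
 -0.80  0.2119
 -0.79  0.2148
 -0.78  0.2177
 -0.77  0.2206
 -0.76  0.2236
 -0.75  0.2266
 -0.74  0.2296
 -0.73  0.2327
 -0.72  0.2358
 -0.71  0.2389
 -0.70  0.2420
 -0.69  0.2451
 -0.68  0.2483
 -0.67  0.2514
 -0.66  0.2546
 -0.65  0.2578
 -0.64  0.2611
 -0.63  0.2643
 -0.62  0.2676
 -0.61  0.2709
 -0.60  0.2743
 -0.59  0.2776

σ√T = 0.18·√1.25 = 0.2012
d₁ = [ln(160/140) + (0.053 − 0.028 + 0.18²/2)·1.25] / 0.2012 = [0.1335 + 0.0515] / 0.2012 = 0.9194 ≈ 0.92
d₂ = d₁ − σ√T = 0.9194 − 0.2012 = 0.7182 ≈ 0.72
Risk-neutral Pr[S_T < K] = N(−d₂) = N(-0.72) = 0.2358

0.2358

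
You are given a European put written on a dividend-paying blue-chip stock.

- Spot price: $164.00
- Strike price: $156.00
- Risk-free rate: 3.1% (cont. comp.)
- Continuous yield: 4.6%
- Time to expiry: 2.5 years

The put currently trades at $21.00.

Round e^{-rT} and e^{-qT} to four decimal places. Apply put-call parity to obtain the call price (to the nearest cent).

exp(−qT) = exp(−0.046·2.5) = 0.8914;  exp(−rT) = exp(−0.031·2.5) = 0.9254
Put-call parity: C − P = S·e^(−qT) − K·e^(−rT) = 164·0.8914 − 156·0.9254 = 146.1896 − 144.3624 = 1.8272
C = P + (C − P) = 21.00 + (1.8272) = 22.8272

$22.83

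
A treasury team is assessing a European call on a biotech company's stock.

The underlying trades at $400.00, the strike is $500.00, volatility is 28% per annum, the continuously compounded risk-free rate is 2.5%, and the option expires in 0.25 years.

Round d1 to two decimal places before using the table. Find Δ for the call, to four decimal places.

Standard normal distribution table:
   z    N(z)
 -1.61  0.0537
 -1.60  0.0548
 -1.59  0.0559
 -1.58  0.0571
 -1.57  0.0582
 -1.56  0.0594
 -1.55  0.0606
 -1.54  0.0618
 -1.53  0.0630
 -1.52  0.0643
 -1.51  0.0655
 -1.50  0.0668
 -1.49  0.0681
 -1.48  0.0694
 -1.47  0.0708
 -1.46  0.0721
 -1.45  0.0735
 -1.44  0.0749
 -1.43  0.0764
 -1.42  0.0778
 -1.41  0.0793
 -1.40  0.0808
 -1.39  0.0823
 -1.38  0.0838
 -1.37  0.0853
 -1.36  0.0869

0.0694

σ√T = 0.28 × 0.5000 = 0.1400
d₁ = [ln(400/500) + (0.025 + 0.28²/2)·0.25] / 0.1400 = [-0.2231 + 0.0161] / 0.1400 = -1.4792 ≈ -1.48
N(d₁) = N(-1.48) = 0.0694
Δ_call = N(d₁) = 0.0694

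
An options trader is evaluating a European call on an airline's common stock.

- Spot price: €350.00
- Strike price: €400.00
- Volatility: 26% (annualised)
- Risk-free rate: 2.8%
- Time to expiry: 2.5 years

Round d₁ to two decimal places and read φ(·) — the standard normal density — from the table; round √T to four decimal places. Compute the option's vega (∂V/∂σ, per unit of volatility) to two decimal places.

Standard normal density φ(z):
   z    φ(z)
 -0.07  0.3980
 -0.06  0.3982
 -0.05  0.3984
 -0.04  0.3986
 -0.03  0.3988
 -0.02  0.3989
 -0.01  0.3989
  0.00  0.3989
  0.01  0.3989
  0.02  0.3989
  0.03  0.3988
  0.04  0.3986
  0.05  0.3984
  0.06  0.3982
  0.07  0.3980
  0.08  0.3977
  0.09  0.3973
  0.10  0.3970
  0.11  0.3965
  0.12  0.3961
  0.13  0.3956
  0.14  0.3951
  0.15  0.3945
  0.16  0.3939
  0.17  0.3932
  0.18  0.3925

σ√T = 0.26 × 1.5811 = 0.4111
d₁ = [ln(350/400) + (0.028 + ½·0.26²)·2.5] / (σ√T) = (-0.1335 + 0.1545) / 0.4111 = 0.0510 which rounds to 0.05
√T = √2.5 = 1.5811
φ(d₁) = φ(0.05) = 0.3984
vega = S·φ(d₁)·√T = 350·0.3984·1.5811 = 220.4686

220.47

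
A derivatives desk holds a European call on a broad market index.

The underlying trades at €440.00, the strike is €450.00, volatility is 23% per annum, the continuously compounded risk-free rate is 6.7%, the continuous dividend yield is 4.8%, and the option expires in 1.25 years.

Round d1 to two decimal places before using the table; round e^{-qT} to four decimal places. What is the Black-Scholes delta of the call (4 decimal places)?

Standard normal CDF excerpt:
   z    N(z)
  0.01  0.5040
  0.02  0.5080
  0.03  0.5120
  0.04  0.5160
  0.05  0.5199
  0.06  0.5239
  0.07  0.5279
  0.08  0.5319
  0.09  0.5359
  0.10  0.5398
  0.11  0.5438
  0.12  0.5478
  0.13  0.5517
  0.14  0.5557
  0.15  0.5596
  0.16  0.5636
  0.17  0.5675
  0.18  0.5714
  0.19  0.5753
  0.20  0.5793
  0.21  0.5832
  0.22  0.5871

T = 1.25;  σ√T = 0.2571
ln(S/K) + (r − q + σ²/2)T = ln(440/450) + (0.067 − 0.048 + 0.23²/2)·1.25 = -0.0225 + 0.0568 = 0.0343
d₁ = 0.0343 / 0.2571 = 0.1335 ≈ 0.13
N(d₁) = N(0.13) = 0.5517
Δ_call = exp(−qT)·N(d₁) = 0.9418·0.5517 = 0.5196

0.5196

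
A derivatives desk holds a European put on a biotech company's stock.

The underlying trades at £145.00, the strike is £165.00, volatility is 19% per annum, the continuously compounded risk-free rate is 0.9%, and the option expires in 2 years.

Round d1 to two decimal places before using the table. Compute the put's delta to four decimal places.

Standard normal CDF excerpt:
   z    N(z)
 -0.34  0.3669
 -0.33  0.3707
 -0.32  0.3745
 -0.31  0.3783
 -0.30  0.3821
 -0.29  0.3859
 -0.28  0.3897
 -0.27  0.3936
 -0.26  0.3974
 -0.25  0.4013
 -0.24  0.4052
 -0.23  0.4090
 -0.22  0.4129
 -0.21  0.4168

σ√T = 0.19 × 1.4142 = 0.2687
ln(S/K) + (r + σ²/2)T = ln(145/165) + (0.009 + 0.19²/2)·2 = -0.1292 + 0.0541 = -0.0751
d₁ = -0.0751 / 0.2687 = -0.2795 ≈ -0.28
N(d₁) = N(-0.28) = 0.3897
Δ_put = N(d₁) − 1 = 0.3897 − 1 = -0.6103

-0.6103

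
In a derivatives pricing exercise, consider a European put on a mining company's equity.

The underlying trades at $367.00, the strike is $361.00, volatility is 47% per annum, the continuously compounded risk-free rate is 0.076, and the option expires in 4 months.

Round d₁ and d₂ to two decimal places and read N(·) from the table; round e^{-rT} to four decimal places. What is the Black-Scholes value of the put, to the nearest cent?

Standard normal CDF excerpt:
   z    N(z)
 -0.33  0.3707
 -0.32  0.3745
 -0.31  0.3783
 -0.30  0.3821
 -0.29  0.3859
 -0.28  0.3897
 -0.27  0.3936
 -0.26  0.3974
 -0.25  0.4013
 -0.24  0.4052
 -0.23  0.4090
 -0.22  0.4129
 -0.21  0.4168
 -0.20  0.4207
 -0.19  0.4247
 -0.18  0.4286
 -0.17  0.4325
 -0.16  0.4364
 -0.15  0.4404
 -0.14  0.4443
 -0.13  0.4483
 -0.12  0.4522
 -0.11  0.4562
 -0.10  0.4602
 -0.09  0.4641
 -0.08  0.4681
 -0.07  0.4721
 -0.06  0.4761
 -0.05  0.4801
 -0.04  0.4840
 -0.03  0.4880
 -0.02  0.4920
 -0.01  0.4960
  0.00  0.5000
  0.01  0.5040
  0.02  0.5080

σ√T = 0.47 × 0.5774 = 0.2714
d₁ = [ln(367/361) + (0.076 + ½·0.47²)·0.3333] / (σ√T) = (0.0165 + 0.0621) / 0.2714 = 0.2898 ≈ 0.29
d₂ = 0.2898 − 0.2714 = 0.0184 ≈ 0.02
e^(−rT) = e^(−0.076·0.3333) = 0.9750
P = 361·0.9750·N(-0.02) − 367·N(-0.29) = 361·0.9750·0.4920 − 367·0.3859 = 173.1717 − 141.6253 = 31.5464

$31.55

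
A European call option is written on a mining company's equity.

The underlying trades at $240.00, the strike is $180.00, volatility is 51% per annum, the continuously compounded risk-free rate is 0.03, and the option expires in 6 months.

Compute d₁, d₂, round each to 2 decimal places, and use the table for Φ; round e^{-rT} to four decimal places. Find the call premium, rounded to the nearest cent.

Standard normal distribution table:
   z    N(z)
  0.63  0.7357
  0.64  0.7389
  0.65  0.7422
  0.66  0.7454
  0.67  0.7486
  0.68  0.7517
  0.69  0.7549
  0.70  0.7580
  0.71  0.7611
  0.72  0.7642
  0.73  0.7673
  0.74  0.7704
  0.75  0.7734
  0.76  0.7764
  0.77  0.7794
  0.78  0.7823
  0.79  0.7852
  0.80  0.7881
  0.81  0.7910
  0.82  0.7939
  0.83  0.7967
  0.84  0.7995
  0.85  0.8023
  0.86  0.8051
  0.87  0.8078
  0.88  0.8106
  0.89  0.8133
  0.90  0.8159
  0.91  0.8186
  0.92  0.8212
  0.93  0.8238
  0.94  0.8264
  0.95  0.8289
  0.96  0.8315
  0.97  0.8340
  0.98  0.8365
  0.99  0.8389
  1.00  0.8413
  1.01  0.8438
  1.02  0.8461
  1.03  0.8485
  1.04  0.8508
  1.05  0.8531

$70.89

T = 0.5;  σ√T = 0.3606
d₁ = [ln(240/180) + (0.03 + 0.51²/2)·0.5] / 0.3606 = [0.2877 + 0.0800] / 0.3606 = 1.0196 ≈ 1.02
d₂ = d₁ − σ√T = 1.0196 − 0.3606 = 0.6590 ≈ 0.66
e^(−rT) = e^(−0.03·0.5) = 0.9851
N(d₁) = N(1.02) = 0.8461;  N(d₂) = N(0.66) = 0.7454
C = 240·0.8461 − 180·0.9851·0.7454 = 203.0640 − 132.1728 = 70.8912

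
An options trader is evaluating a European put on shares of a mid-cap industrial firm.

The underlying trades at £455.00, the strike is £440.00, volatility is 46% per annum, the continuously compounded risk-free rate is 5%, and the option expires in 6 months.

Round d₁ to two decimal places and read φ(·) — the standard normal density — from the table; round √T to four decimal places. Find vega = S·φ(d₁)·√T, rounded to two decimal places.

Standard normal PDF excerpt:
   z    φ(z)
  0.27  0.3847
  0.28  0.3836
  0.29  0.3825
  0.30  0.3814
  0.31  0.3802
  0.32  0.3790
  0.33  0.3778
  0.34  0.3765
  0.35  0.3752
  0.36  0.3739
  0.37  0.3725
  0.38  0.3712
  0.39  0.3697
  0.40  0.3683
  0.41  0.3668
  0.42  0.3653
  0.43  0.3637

T = 0.5;  σ√T = 0.3253
d₁ = [ln(455/440) + (0.05 + 0.46²/2)·0.5] / 0.3253 = [0.0335 + 0.0779] / 0.3253 = 0.3426 which rounds to 0.34
√T = √0.5 = 0.7071
φ(d₁) = φ(0.34) = 0.3765
vega = S·φ(d₁)·√T = 455·0.3765·0.7071 = 121.1315

121.13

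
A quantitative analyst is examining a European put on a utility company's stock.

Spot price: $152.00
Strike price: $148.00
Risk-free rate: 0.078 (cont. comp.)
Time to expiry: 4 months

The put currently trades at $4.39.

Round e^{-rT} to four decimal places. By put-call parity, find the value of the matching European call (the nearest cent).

$12.19

e^(−rT) = e^(−0.078·0.3333) = 0.9743
Put-call parity: C − P = S − K·e^(−rT) = 152 − 148·0.9743 = 152 − 144.1964 = 7.8036
C = P + (C − P) = 4.39 + (7.8036) = 12.1936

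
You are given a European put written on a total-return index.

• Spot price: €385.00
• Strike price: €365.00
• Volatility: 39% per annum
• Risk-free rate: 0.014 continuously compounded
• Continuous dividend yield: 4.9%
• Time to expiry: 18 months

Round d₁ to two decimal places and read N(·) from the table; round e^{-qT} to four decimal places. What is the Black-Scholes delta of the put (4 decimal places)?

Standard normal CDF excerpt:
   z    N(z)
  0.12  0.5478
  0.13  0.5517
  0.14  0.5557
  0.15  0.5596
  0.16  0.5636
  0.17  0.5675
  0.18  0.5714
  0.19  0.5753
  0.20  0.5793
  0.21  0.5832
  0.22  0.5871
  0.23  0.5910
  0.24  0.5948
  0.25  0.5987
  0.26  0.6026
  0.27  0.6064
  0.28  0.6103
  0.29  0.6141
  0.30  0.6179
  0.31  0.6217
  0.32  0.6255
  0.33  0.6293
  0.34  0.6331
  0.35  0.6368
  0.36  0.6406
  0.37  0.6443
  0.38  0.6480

-0.3765

T = 1.5;  σ√T = 0.4777
d₁ = [ln(385/365) + (0.014 − 0.049 + 0.39²/2)·1.5] / 0.4777 = [0.0533 + 0.0616] / 0.4777 = 0.2406 ≈ 0.24
N(d₁) = N(0.24) = 0.5948
Δ_put = e^(−qT)·(N(d₁) − 1) = 0.9291·(0.5948 − 1) = -0.3765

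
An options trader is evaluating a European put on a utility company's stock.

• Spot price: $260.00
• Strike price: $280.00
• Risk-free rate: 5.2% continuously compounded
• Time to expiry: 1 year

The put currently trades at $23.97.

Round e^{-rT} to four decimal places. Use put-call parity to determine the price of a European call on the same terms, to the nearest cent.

$18.17

exp(−rT) = exp(−0.052·1) = 0.9493
Put-call parity: C − P = S − K·e^(−rT) = 260 − 280·0.9493 = 260 − 265.8040 = -5.8040
C = P + (C − P) = 23.97 + (-5.8040) = 18.1660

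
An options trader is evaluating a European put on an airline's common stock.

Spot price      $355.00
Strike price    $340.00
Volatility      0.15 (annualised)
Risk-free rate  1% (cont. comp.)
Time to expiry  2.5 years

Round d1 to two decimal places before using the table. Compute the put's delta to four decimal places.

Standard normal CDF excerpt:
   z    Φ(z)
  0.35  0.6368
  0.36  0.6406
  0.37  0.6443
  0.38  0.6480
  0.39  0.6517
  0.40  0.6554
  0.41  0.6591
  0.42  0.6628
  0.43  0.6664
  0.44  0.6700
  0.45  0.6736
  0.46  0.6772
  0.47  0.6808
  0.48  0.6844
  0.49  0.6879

σ√T = 0.15·√2.5 = 0.2372
d₁ = [ln(355/340) + (0.01 + 0.15²/2)·2.5] / 0.2372 = [0.0432 + 0.0531] / 0.2372 = 0.4060 ⇒ 0.41
N(d₁) = N(0.41) = 0.6591
Δ_put = N(d₁) − 1 = 0.6591 − 1 = -0.3409

-0.3409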